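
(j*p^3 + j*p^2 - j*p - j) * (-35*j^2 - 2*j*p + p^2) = -35*j^3*p^3 - 35*j^3*p^2 + 35*j^3*p + 35*j^3 - 2*j^2*p^4 - 2*j^2*p^3 + 2*j^2*p^2 + 2*j^2*p + j*p^5 + j*p^4 - j*p^3 - j*p^2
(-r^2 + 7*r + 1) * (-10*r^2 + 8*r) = 10*r^4 - 78*r^3 + 46*r^2 + 8*r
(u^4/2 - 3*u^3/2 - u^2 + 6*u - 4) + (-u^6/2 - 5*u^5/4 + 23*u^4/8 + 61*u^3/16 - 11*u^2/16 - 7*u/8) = -u^6/2 - 5*u^5/4 + 27*u^4/8 + 37*u^3/16 - 27*u^2/16 + 41*u/8 - 4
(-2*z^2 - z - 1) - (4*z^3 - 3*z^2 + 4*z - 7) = -4*z^3 + z^2 - 5*z + 6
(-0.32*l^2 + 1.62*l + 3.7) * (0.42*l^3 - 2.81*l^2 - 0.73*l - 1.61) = -0.1344*l^5 + 1.5796*l^4 - 2.7646*l^3 - 11.0644*l^2 - 5.3092*l - 5.957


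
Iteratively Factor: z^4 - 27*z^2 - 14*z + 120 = (z + 4)*(z^3 - 4*z^2 - 11*z + 30) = (z - 2)*(z + 4)*(z^2 - 2*z - 15) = (z - 2)*(z + 3)*(z + 4)*(z - 5)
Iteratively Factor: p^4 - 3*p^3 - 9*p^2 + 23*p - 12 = (p - 1)*(p^3 - 2*p^2 - 11*p + 12) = (p - 4)*(p - 1)*(p^2 + 2*p - 3) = (p - 4)*(p - 1)*(p + 3)*(p - 1)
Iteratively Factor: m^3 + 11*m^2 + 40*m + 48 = (m + 4)*(m^2 + 7*m + 12) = (m + 4)^2*(m + 3)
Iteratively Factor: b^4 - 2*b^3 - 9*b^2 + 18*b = (b + 3)*(b^3 - 5*b^2 + 6*b) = (b - 2)*(b + 3)*(b^2 - 3*b) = (b - 3)*(b - 2)*(b + 3)*(b)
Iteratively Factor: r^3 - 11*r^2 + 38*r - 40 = (r - 2)*(r^2 - 9*r + 20) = (r - 5)*(r - 2)*(r - 4)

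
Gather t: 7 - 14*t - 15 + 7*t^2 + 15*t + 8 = 7*t^2 + t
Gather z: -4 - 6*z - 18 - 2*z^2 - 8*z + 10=-2*z^2 - 14*z - 12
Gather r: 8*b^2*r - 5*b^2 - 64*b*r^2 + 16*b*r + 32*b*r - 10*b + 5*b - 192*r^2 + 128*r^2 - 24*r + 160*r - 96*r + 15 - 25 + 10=-5*b^2 - 5*b + r^2*(-64*b - 64) + r*(8*b^2 + 48*b + 40)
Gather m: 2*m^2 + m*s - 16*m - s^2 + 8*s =2*m^2 + m*(s - 16) - s^2 + 8*s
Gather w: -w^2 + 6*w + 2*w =-w^2 + 8*w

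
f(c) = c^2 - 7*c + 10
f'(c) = 2*c - 7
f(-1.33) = 21.08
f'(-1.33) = -9.66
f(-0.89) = 17.02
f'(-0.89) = -8.78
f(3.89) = -2.10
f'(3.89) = 0.78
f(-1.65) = 24.27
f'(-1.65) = -10.30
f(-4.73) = 65.48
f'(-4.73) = -16.46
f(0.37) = 7.55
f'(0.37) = -6.26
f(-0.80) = 16.24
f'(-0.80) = -8.60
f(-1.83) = 26.16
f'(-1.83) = -10.66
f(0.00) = 10.00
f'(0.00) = -7.00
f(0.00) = 10.00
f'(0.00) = -7.00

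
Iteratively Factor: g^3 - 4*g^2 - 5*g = (g)*(g^2 - 4*g - 5) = g*(g + 1)*(g - 5)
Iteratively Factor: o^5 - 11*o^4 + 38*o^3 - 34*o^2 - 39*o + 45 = (o - 3)*(o^4 - 8*o^3 + 14*o^2 + 8*o - 15) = (o - 3)^2*(o^3 - 5*o^2 - o + 5) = (o - 3)^2*(o - 1)*(o^2 - 4*o - 5) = (o - 5)*(o - 3)^2*(o - 1)*(o + 1)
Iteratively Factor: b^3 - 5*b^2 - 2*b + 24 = (b - 3)*(b^2 - 2*b - 8) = (b - 4)*(b - 3)*(b + 2)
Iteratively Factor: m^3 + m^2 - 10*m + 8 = (m - 1)*(m^2 + 2*m - 8) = (m - 1)*(m + 4)*(m - 2)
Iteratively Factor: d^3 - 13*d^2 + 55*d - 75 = (d - 3)*(d^2 - 10*d + 25) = (d - 5)*(d - 3)*(d - 5)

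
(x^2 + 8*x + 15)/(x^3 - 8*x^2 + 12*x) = (x^2 + 8*x + 15)/(x*(x^2 - 8*x + 12))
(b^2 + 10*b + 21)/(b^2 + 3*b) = (b + 7)/b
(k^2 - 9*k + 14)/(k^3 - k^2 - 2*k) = (k - 7)/(k*(k + 1))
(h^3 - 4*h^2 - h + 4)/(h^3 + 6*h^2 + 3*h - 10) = (h^2 - 3*h - 4)/(h^2 + 7*h + 10)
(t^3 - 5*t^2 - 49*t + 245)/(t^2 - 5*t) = t - 49/t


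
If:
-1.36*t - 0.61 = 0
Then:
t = -0.45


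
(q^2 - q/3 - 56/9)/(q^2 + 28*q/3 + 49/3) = (q - 8/3)/(q + 7)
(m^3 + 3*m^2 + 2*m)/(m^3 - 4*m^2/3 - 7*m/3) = 3*(m + 2)/(3*m - 7)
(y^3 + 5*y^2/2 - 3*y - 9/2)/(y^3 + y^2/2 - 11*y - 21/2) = (2*y - 3)/(2*y - 7)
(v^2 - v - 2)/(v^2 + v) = (v - 2)/v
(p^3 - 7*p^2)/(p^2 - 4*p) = p*(p - 7)/(p - 4)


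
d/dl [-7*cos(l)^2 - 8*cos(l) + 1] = 2*(7*cos(l) + 4)*sin(l)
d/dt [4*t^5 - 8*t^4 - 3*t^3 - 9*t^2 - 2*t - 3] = 20*t^4 - 32*t^3 - 9*t^2 - 18*t - 2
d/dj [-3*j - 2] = -3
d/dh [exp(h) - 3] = exp(h)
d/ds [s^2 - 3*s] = 2*s - 3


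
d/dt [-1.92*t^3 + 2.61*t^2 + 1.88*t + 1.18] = -5.76*t^2 + 5.22*t + 1.88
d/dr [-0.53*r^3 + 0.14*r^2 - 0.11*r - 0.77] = -1.59*r^2 + 0.28*r - 0.11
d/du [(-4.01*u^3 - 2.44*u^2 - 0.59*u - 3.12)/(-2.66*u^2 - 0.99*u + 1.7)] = (10.6666*u^4 + 7.9398*u^3 - 19.6048*u^2 - 24.8944*u - 4.0918)/(7.0756*u^4 + 5.2668*u^3 - 8.0639*u^2 - 3.366*u + 2.89)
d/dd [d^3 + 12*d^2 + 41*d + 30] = 3*d^2 + 24*d + 41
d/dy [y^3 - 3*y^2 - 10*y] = 3*y^2 - 6*y - 10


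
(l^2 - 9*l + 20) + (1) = l^2 - 9*l + 21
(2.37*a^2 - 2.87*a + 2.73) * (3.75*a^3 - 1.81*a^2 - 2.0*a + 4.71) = 8.8875*a^5 - 15.0522*a^4 + 10.6922*a^3 + 11.9614*a^2 - 18.9777*a + 12.8583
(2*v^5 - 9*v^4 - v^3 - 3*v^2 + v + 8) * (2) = 4*v^5 - 18*v^4 - 2*v^3 - 6*v^2 + 2*v + 16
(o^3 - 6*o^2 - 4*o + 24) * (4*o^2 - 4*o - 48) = 4*o^5 - 28*o^4 - 40*o^3 + 400*o^2 + 96*o - 1152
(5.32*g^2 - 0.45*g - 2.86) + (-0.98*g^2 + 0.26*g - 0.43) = 4.34*g^2 - 0.19*g - 3.29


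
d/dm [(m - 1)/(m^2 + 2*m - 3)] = -1/(m^2 + 6*m + 9)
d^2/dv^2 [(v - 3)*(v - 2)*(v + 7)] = 6*v + 4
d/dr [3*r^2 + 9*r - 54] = 6*r + 9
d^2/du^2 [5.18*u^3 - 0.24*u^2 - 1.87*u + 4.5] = 31.08*u - 0.48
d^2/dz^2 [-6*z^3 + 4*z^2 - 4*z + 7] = 8 - 36*z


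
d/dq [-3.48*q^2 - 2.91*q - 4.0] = -6.96*q - 2.91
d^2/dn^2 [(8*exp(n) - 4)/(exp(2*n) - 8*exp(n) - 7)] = 8*(exp(4*n) + 6*exp(3*n) + 54*exp(2*n) - 102*exp(n) + 77)*exp(n)/(exp(6*n) - 24*exp(5*n) + 171*exp(4*n) - 176*exp(3*n) - 1197*exp(2*n) - 1176*exp(n) - 343)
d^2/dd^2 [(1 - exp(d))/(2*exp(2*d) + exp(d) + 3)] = (-4*exp(4*d) + 18*exp(3*d) + 42*exp(2*d) - 20*exp(d) - 12)*exp(d)/(8*exp(6*d) + 12*exp(5*d) + 42*exp(4*d) + 37*exp(3*d) + 63*exp(2*d) + 27*exp(d) + 27)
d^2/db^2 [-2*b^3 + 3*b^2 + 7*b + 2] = 6 - 12*b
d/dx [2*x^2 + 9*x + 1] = 4*x + 9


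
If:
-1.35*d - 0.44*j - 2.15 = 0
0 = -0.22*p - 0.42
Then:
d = -0.325925925925926*j - 1.59259259259259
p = -1.91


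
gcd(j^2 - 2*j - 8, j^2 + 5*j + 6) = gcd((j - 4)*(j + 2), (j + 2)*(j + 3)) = j + 2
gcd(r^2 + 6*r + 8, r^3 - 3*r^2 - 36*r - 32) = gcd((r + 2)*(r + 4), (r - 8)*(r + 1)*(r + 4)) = r + 4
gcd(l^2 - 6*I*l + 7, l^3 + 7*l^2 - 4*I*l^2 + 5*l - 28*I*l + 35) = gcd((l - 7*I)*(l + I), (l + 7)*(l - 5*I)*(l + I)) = l + I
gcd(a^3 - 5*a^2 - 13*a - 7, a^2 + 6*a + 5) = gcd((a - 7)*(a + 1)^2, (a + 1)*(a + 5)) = a + 1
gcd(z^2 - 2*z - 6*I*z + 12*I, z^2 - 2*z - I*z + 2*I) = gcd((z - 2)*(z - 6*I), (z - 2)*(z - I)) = z - 2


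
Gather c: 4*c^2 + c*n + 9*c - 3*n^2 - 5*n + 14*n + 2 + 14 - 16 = 4*c^2 + c*(n + 9) - 3*n^2 + 9*n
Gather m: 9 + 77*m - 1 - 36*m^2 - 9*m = -36*m^2 + 68*m + 8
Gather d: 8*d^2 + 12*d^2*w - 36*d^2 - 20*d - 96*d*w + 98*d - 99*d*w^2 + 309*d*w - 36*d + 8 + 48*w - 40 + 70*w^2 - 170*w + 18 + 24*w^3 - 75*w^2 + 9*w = d^2*(12*w - 28) + d*(-99*w^2 + 213*w + 42) + 24*w^3 - 5*w^2 - 113*w - 14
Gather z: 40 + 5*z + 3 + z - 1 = 6*z + 42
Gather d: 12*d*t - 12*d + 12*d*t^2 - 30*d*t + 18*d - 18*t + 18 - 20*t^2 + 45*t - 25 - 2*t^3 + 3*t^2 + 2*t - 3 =d*(12*t^2 - 18*t + 6) - 2*t^3 - 17*t^2 + 29*t - 10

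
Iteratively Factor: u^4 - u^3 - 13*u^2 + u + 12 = (u - 1)*(u^3 - 13*u - 12) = (u - 1)*(u + 1)*(u^2 - u - 12) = (u - 4)*(u - 1)*(u + 1)*(u + 3)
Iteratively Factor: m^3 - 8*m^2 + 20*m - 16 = (m - 2)*(m^2 - 6*m + 8) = (m - 4)*(m - 2)*(m - 2)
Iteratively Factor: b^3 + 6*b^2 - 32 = (b - 2)*(b^2 + 8*b + 16) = (b - 2)*(b + 4)*(b + 4)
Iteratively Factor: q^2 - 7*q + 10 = (q - 2)*(q - 5)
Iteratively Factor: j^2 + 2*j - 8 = (j + 4)*(j - 2)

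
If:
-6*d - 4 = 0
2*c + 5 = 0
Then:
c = -5/2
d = -2/3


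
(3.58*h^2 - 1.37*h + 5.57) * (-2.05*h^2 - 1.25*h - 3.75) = -7.339*h^4 - 1.6665*h^3 - 23.131*h^2 - 1.825*h - 20.8875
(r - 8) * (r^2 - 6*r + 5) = r^3 - 14*r^2 + 53*r - 40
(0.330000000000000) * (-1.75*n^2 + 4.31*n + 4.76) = -0.5775*n^2 + 1.4223*n + 1.5708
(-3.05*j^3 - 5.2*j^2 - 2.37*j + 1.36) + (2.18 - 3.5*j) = -3.05*j^3 - 5.2*j^2 - 5.87*j + 3.54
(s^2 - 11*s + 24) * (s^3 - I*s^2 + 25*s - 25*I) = s^5 - 11*s^4 - I*s^4 + 49*s^3 + 11*I*s^3 - 275*s^2 - 49*I*s^2 + 600*s + 275*I*s - 600*I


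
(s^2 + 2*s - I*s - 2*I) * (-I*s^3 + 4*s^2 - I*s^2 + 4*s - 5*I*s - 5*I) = -I*s^5 + 3*s^4 - 3*I*s^4 + 9*s^3 - 11*I*s^3 + s^2 - 27*I*s^2 - 15*s - 18*I*s - 10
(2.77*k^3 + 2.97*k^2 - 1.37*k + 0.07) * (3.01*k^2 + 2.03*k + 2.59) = 8.3377*k^5 + 14.5628*k^4 + 9.0797*k^3 + 5.1219*k^2 - 3.4062*k + 0.1813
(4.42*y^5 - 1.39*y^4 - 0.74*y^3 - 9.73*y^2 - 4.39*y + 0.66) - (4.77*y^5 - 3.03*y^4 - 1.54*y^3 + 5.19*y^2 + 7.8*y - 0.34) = -0.35*y^5 + 1.64*y^4 + 0.8*y^3 - 14.92*y^2 - 12.19*y + 1.0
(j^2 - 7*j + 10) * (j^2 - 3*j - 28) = j^4 - 10*j^3 + 3*j^2 + 166*j - 280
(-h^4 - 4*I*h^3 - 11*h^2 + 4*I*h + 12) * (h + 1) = -h^5 - h^4 - 4*I*h^4 - 11*h^3 - 4*I*h^3 - 11*h^2 + 4*I*h^2 + 12*h + 4*I*h + 12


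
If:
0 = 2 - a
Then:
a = 2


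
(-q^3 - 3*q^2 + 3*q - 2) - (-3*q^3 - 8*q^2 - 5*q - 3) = 2*q^3 + 5*q^2 + 8*q + 1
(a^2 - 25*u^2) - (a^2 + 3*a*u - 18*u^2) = -3*a*u - 7*u^2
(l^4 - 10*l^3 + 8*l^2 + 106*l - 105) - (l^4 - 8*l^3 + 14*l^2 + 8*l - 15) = -2*l^3 - 6*l^2 + 98*l - 90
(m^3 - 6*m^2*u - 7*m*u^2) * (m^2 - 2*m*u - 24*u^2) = m^5 - 8*m^4*u - 19*m^3*u^2 + 158*m^2*u^3 + 168*m*u^4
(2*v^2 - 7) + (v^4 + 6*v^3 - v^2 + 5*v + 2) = v^4 + 6*v^3 + v^2 + 5*v - 5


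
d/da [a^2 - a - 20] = 2*a - 1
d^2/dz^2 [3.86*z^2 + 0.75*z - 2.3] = 7.72000000000000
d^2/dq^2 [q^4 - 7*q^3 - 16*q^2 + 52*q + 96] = 12*q^2 - 42*q - 32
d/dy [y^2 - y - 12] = 2*y - 1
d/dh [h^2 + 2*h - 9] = 2*h + 2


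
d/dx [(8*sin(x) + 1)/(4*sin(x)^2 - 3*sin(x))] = (-32*cos(x) - 8/tan(x) + 3*cos(x)/sin(x)^2)/(4*sin(x) - 3)^2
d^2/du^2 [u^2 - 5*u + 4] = 2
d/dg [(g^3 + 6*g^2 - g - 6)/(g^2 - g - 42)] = (g^2 - 14*g + 1)/(g^2 - 14*g + 49)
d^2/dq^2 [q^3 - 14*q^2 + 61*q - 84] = 6*q - 28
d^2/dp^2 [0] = 0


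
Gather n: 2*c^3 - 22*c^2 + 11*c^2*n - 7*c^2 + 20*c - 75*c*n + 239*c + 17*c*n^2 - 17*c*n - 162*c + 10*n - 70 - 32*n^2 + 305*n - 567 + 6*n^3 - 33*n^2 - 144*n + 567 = 2*c^3 - 29*c^2 + 97*c + 6*n^3 + n^2*(17*c - 65) + n*(11*c^2 - 92*c + 171) - 70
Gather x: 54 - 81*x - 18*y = -81*x - 18*y + 54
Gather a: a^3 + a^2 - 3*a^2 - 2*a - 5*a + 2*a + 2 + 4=a^3 - 2*a^2 - 5*a + 6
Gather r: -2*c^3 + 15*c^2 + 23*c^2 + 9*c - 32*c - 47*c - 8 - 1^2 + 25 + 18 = -2*c^3 + 38*c^2 - 70*c + 34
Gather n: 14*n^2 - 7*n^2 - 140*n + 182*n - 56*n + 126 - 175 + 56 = 7*n^2 - 14*n + 7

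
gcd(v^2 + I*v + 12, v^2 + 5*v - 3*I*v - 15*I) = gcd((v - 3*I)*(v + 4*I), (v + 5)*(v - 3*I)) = v - 3*I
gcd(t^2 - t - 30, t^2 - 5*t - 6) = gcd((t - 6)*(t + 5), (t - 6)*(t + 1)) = t - 6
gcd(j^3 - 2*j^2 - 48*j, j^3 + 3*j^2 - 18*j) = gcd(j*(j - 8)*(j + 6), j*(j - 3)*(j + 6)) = j^2 + 6*j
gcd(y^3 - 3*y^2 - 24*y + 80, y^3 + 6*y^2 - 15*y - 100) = y^2 + y - 20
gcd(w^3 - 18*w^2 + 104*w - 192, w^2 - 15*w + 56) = w - 8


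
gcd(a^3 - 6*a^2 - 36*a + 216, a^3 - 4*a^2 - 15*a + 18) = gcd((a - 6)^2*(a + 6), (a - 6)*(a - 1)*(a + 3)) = a - 6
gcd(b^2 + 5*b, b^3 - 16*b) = b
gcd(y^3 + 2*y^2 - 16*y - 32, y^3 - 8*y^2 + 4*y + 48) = y^2 - 2*y - 8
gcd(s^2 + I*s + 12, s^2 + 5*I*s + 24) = s - 3*I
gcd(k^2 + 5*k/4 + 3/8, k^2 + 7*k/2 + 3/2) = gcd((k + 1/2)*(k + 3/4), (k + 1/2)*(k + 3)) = k + 1/2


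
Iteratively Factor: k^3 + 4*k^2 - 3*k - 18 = (k + 3)*(k^2 + k - 6) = (k + 3)^2*(k - 2)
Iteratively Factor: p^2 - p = (p - 1)*(p)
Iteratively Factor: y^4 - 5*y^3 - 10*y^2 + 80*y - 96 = (y - 3)*(y^3 - 2*y^2 - 16*y + 32) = (y - 4)*(y - 3)*(y^2 + 2*y - 8) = (y - 4)*(y - 3)*(y + 4)*(y - 2)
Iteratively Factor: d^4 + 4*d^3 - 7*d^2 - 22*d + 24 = (d + 3)*(d^3 + d^2 - 10*d + 8) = (d + 3)*(d + 4)*(d^2 - 3*d + 2) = (d - 2)*(d + 3)*(d + 4)*(d - 1)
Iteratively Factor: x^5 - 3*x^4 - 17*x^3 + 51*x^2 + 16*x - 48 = (x + 4)*(x^4 - 7*x^3 + 11*x^2 + 7*x - 12) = (x + 1)*(x + 4)*(x^3 - 8*x^2 + 19*x - 12) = (x - 1)*(x + 1)*(x + 4)*(x^2 - 7*x + 12) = (x - 4)*(x - 1)*(x + 1)*(x + 4)*(x - 3)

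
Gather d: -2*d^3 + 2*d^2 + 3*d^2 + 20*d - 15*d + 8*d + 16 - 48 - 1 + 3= -2*d^3 + 5*d^2 + 13*d - 30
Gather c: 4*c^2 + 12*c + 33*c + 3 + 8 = 4*c^2 + 45*c + 11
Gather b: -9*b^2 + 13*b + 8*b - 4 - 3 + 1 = -9*b^2 + 21*b - 6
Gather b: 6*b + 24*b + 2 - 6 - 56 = 30*b - 60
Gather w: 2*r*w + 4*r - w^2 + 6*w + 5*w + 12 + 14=4*r - w^2 + w*(2*r + 11) + 26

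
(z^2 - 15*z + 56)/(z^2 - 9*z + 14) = (z - 8)/(z - 2)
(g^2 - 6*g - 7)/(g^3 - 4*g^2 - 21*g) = (g + 1)/(g*(g + 3))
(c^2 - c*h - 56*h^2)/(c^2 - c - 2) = (-c^2 + c*h + 56*h^2)/(-c^2 + c + 2)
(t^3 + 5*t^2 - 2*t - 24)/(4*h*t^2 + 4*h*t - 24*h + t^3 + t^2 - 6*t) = (t + 4)/(4*h + t)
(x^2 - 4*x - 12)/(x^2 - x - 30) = (x + 2)/(x + 5)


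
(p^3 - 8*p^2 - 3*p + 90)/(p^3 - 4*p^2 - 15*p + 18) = (p - 5)/(p - 1)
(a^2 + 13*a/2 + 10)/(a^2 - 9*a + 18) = (a^2 + 13*a/2 + 10)/(a^2 - 9*a + 18)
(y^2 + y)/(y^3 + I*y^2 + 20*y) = (y + 1)/(y^2 + I*y + 20)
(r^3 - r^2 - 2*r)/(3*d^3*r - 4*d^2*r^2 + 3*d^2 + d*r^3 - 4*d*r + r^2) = r*(r^2 - r - 2)/(3*d^3*r - 4*d^2*r^2 + 3*d^2 + d*r^3 - 4*d*r + r^2)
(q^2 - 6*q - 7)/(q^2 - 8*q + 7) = (q + 1)/(q - 1)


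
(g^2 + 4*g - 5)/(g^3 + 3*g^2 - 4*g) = (g + 5)/(g*(g + 4))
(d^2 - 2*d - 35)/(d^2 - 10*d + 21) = (d + 5)/(d - 3)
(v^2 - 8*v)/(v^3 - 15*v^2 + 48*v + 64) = v/(v^2 - 7*v - 8)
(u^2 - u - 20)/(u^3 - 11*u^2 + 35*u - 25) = (u + 4)/(u^2 - 6*u + 5)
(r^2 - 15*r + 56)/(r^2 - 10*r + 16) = (r - 7)/(r - 2)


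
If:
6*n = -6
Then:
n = -1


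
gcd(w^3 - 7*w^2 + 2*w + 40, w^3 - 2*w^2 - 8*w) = w^2 - 2*w - 8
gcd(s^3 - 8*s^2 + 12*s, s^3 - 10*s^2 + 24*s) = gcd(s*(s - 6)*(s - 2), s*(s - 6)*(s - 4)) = s^2 - 6*s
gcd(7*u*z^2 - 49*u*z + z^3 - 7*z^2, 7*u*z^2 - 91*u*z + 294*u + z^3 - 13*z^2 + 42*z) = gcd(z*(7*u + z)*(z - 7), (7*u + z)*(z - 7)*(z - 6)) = 7*u*z - 49*u + z^2 - 7*z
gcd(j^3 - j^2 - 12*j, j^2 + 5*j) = j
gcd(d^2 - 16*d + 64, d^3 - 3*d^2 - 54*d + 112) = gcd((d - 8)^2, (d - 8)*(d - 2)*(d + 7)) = d - 8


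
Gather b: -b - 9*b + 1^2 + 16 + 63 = 80 - 10*b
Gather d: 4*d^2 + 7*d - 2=4*d^2 + 7*d - 2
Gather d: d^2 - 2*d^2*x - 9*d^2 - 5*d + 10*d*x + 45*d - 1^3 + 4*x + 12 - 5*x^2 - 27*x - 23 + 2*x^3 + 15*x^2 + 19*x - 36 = d^2*(-2*x - 8) + d*(10*x + 40) + 2*x^3 + 10*x^2 - 4*x - 48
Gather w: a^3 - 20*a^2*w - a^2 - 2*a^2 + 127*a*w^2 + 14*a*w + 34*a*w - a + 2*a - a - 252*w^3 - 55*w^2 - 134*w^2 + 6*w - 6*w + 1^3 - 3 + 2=a^3 - 3*a^2 - 252*w^3 + w^2*(127*a - 189) + w*(-20*a^2 + 48*a)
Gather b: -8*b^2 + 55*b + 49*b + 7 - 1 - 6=-8*b^2 + 104*b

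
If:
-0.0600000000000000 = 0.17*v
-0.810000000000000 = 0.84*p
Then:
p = -0.96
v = -0.35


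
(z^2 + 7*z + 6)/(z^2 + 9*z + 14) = (z^2 + 7*z + 6)/(z^2 + 9*z + 14)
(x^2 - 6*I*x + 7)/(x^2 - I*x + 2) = (x - 7*I)/(x - 2*I)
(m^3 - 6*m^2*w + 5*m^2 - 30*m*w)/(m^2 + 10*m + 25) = m*(m - 6*w)/(m + 5)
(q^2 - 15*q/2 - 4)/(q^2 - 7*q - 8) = (q + 1/2)/(q + 1)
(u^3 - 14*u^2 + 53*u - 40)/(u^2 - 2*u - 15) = (u^2 - 9*u + 8)/(u + 3)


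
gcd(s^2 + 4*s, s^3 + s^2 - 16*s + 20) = 1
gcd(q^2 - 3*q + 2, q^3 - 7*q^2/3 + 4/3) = q^2 - 3*q + 2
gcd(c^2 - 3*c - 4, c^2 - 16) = c - 4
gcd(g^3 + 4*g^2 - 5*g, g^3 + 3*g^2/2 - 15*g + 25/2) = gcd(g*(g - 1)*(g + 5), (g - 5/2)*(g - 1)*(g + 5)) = g^2 + 4*g - 5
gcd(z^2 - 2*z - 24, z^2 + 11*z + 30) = 1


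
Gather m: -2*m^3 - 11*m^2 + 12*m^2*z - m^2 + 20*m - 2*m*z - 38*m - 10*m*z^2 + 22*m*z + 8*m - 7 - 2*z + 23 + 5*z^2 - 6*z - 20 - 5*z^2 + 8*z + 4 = -2*m^3 + m^2*(12*z - 12) + m*(-10*z^2 + 20*z - 10)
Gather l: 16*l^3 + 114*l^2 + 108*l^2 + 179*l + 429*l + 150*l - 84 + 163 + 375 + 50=16*l^3 + 222*l^2 + 758*l + 504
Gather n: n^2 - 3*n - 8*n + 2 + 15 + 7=n^2 - 11*n + 24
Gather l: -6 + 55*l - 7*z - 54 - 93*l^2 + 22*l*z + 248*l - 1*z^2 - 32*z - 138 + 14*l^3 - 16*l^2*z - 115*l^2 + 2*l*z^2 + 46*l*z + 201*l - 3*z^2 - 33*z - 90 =14*l^3 + l^2*(-16*z - 208) + l*(2*z^2 + 68*z + 504) - 4*z^2 - 72*z - 288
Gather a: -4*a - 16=-4*a - 16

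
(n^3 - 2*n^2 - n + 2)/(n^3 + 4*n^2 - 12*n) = (n^2 - 1)/(n*(n + 6))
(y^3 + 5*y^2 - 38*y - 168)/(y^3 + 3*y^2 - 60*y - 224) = (y - 6)/(y - 8)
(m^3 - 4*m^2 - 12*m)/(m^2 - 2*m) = (m^2 - 4*m - 12)/(m - 2)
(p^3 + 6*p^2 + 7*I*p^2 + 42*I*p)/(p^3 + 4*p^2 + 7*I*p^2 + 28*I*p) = (p + 6)/(p + 4)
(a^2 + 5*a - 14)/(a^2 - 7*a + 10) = (a + 7)/(a - 5)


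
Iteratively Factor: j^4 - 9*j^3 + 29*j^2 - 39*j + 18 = (j - 3)*(j^3 - 6*j^2 + 11*j - 6) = (j - 3)*(j - 1)*(j^2 - 5*j + 6) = (j - 3)^2*(j - 1)*(j - 2)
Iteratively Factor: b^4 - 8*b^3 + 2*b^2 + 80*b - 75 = (b - 5)*(b^3 - 3*b^2 - 13*b + 15) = (b - 5)*(b + 3)*(b^2 - 6*b + 5) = (b - 5)*(b - 1)*(b + 3)*(b - 5)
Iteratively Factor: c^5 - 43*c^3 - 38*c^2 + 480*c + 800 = (c - 5)*(c^4 + 5*c^3 - 18*c^2 - 128*c - 160) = (c - 5)*(c + 2)*(c^3 + 3*c^2 - 24*c - 80) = (c - 5)*(c + 2)*(c + 4)*(c^2 - c - 20) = (c - 5)*(c + 2)*(c + 4)^2*(c - 5)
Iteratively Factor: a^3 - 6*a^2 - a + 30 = (a + 2)*(a^2 - 8*a + 15) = (a - 3)*(a + 2)*(a - 5)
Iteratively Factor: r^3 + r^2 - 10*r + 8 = (r - 2)*(r^2 + 3*r - 4) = (r - 2)*(r - 1)*(r + 4)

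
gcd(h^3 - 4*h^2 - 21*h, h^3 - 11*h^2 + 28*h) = h^2 - 7*h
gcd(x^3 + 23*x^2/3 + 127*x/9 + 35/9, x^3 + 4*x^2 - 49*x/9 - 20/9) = x^2 + 16*x/3 + 5/3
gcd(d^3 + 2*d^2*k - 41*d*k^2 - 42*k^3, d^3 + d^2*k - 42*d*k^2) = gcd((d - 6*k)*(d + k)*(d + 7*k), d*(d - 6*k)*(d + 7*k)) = d^2 + d*k - 42*k^2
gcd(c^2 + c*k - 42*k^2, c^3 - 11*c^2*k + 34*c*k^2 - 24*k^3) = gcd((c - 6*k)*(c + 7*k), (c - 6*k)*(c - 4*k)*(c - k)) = c - 6*k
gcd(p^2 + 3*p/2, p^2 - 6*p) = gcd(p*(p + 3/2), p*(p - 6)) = p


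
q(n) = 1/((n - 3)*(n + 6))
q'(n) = -1/((n - 3)*(n + 6)^2) - 1/((n - 3)^2*(n + 6))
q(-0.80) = -0.05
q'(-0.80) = -0.00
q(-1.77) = -0.05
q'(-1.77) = 0.00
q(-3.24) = -0.06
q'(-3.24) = 0.01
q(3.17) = 0.64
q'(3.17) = -3.84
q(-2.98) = -0.06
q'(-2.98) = 0.01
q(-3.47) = -0.06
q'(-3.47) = 0.01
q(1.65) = -0.10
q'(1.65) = -0.06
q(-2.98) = -0.06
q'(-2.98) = 0.01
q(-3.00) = -0.06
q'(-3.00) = 0.01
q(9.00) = 0.01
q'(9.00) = 0.00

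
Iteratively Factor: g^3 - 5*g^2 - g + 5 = (g + 1)*(g^2 - 6*g + 5) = (g - 5)*(g + 1)*(g - 1)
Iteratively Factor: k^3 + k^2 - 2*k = (k - 1)*(k^2 + 2*k) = k*(k - 1)*(k + 2)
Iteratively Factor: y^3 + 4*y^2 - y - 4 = (y + 1)*(y^2 + 3*y - 4) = (y + 1)*(y + 4)*(y - 1)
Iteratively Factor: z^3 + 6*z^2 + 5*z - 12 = (z - 1)*(z^2 + 7*z + 12) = (z - 1)*(z + 4)*(z + 3)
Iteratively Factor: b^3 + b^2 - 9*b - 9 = (b + 1)*(b^2 - 9) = (b + 1)*(b + 3)*(b - 3)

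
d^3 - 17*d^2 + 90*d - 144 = (d - 8)*(d - 6)*(d - 3)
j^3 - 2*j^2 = j^2*(j - 2)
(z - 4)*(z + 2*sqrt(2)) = z^2 - 4*z + 2*sqrt(2)*z - 8*sqrt(2)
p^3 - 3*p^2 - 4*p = p*(p - 4)*(p + 1)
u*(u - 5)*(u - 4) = u^3 - 9*u^2 + 20*u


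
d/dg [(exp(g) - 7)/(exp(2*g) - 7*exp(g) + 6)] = (-(exp(g) - 7)*(2*exp(g) - 7) + exp(2*g) - 7*exp(g) + 6)*exp(g)/(exp(2*g) - 7*exp(g) + 6)^2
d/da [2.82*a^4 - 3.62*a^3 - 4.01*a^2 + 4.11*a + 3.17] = 11.28*a^3 - 10.86*a^2 - 8.02*a + 4.11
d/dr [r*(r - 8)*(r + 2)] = 3*r^2 - 12*r - 16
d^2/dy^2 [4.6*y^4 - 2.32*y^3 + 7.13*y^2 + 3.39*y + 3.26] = 55.2*y^2 - 13.92*y + 14.26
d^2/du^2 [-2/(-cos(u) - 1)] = 2*(sin(u)^2 + cos(u) + 1)/(cos(u) + 1)^3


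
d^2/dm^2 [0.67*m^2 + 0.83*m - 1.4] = 1.34000000000000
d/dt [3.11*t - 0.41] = 3.11000000000000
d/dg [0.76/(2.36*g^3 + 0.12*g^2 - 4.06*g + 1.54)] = (-5.3808*g^2 - 0.1824*g + 3.0856)/(2.36*g^3 + 0.12*g^2 - 4.06*g + 1.54)^2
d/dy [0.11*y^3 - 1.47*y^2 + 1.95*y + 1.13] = 0.33*y^2 - 2.94*y + 1.95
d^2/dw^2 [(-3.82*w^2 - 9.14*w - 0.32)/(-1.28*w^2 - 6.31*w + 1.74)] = (-7.105427357601e-15*w^4 - 31.7568*w^3 + 54.1931519999999*w^2 + 137.647104*w + 250.742008)/(2.097152*w^6 + 31.014912*w^5 + 144.341376*w^4 + 166.917799*w^3 - 196.214058*w^2 + 57.312468*w - 5.268024)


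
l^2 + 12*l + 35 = (l + 5)*(l + 7)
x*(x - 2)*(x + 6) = x^3 + 4*x^2 - 12*x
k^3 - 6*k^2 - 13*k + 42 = (k - 7)*(k - 2)*(k + 3)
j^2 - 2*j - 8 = (j - 4)*(j + 2)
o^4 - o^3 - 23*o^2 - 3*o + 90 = (o - 5)*(o - 2)*(o + 3)^2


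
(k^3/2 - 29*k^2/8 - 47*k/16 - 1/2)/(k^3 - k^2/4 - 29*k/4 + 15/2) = (8*k^3 - 58*k^2 - 47*k - 8)/(4*(4*k^3 - k^2 - 29*k + 30))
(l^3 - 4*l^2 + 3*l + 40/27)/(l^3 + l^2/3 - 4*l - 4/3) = (9*l^2 - 39*l + 40)/(9*(l^2 - 4))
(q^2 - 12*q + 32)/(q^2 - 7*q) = (q^2 - 12*q + 32)/(q*(q - 7))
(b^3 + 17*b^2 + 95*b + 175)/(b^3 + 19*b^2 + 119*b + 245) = (b + 5)/(b + 7)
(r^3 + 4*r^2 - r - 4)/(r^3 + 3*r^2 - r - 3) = (r + 4)/(r + 3)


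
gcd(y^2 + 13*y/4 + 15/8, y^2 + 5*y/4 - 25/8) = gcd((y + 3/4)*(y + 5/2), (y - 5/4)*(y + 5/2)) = y + 5/2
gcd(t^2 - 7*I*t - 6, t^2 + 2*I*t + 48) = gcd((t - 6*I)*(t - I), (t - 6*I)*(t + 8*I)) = t - 6*I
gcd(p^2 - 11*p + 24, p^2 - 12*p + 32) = p - 8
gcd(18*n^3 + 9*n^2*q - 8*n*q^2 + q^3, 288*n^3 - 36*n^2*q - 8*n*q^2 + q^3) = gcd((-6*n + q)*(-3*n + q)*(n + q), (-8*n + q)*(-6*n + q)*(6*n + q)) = -6*n + q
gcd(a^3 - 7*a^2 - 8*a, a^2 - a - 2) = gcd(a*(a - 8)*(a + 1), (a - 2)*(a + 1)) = a + 1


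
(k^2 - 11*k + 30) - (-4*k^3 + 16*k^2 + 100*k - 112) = 4*k^3 - 15*k^2 - 111*k + 142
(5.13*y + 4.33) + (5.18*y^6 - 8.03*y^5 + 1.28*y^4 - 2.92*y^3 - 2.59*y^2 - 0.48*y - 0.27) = 5.18*y^6 - 8.03*y^5 + 1.28*y^4 - 2.92*y^3 - 2.59*y^2 + 4.65*y + 4.06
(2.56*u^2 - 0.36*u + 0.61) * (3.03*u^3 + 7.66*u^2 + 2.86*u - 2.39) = 7.7568*u^5 + 18.5188*u^4 + 6.4123*u^3 - 2.4754*u^2 + 2.605*u - 1.4579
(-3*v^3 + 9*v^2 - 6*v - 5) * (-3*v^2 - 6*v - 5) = 9*v^5 - 9*v^4 - 21*v^3 + 6*v^2 + 60*v + 25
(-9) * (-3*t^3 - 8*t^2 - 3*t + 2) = 27*t^3 + 72*t^2 + 27*t - 18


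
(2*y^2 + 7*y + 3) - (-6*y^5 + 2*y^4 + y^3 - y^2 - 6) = 6*y^5 - 2*y^4 - y^3 + 3*y^2 + 7*y + 9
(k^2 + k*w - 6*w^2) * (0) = 0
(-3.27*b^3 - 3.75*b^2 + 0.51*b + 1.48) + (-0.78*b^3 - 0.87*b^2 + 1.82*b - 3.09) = -4.05*b^3 - 4.62*b^2 + 2.33*b - 1.61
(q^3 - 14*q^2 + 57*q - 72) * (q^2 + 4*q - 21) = q^5 - 10*q^4 - 20*q^3 + 450*q^2 - 1485*q + 1512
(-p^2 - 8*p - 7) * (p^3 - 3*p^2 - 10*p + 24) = -p^5 - 5*p^4 + 27*p^3 + 77*p^2 - 122*p - 168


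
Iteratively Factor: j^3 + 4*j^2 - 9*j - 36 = (j + 3)*(j^2 + j - 12) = (j + 3)*(j + 4)*(j - 3)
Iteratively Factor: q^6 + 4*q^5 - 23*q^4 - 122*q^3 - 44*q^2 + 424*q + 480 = (q - 5)*(q^5 + 9*q^4 + 22*q^3 - 12*q^2 - 104*q - 96) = (q - 5)*(q + 2)*(q^4 + 7*q^3 + 8*q^2 - 28*q - 48) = (q - 5)*(q - 2)*(q + 2)*(q^3 + 9*q^2 + 26*q + 24) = (q - 5)*(q - 2)*(q + 2)*(q + 4)*(q^2 + 5*q + 6) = (q - 5)*(q - 2)*(q + 2)*(q + 3)*(q + 4)*(q + 2)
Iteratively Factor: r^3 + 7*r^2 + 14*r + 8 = (r + 1)*(r^2 + 6*r + 8) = (r + 1)*(r + 2)*(r + 4)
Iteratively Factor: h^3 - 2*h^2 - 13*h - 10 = (h + 2)*(h^2 - 4*h - 5) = (h + 1)*(h + 2)*(h - 5)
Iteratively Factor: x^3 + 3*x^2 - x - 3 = (x + 1)*(x^2 + 2*x - 3) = (x + 1)*(x + 3)*(x - 1)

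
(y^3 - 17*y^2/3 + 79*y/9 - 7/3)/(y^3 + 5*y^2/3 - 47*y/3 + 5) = (y - 7/3)/(y + 5)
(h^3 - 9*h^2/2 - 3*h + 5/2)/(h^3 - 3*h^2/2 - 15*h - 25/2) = (2*h - 1)/(2*h + 5)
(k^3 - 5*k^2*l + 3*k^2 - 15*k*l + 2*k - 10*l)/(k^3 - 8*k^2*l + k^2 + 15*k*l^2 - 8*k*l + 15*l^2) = (k + 2)/(k - 3*l)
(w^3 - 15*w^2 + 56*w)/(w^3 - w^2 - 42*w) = (w - 8)/(w + 6)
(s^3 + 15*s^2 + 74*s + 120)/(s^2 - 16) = (s^2 + 11*s + 30)/(s - 4)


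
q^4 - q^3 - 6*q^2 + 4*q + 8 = (q - 2)^2*(q + 1)*(q + 2)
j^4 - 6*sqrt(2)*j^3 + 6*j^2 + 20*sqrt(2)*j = j*(j - 5*sqrt(2))*(j - 2*sqrt(2))*(j + sqrt(2))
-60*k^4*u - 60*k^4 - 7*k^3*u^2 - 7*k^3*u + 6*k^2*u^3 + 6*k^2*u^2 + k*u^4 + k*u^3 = (-3*k + u)*(4*k + u)*(5*k + u)*(k*u + k)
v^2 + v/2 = v*(v + 1/2)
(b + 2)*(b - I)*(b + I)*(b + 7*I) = b^4 + 2*b^3 + 7*I*b^3 + b^2 + 14*I*b^2 + 2*b + 7*I*b + 14*I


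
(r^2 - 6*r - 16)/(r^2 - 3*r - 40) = (r + 2)/(r + 5)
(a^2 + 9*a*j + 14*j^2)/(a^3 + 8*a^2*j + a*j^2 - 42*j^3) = (a + 2*j)/(a^2 + a*j - 6*j^2)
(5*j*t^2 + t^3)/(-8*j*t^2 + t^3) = (5*j + t)/(-8*j + t)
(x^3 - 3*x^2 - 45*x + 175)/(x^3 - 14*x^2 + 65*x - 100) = (x + 7)/(x - 4)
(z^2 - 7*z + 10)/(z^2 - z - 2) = (z - 5)/(z + 1)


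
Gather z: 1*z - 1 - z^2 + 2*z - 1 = -z^2 + 3*z - 2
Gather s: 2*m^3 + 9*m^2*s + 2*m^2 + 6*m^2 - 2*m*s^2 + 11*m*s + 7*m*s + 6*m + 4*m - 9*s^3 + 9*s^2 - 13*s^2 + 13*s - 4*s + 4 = 2*m^3 + 8*m^2 + 10*m - 9*s^3 + s^2*(-2*m - 4) + s*(9*m^2 + 18*m + 9) + 4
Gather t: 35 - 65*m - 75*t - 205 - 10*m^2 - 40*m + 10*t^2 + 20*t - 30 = -10*m^2 - 105*m + 10*t^2 - 55*t - 200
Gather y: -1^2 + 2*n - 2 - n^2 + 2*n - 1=-n^2 + 4*n - 4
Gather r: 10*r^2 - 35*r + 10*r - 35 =10*r^2 - 25*r - 35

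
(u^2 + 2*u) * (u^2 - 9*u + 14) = u^4 - 7*u^3 - 4*u^2 + 28*u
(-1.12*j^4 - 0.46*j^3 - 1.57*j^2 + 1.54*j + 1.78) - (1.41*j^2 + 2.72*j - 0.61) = -1.12*j^4 - 0.46*j^3 - 2.98*j^2 - 1.18*j + 2.39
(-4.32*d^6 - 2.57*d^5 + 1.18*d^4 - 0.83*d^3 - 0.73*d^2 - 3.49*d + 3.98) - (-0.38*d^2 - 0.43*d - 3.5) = -4.32*d^6 - 2.57*d^5 + 1.18*d^4 - 0.83*d^3 - 0.35*d^2 - 3.06*d + 7.48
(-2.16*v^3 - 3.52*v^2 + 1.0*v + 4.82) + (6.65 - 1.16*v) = -2.16*v^3 - 3.52*v^2 - 0.16*v + 11.47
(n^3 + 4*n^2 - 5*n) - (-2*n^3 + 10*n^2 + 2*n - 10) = 3*n^3 - 6*n^2 - 7*n + 10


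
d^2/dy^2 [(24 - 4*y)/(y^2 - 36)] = -8/(y^3 + 18*y^2 + 108*y + 216)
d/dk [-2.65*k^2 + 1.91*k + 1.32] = 1.91 - 5.3*k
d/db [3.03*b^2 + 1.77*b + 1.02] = 6.06*b + 1.77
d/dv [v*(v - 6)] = 2*v - 6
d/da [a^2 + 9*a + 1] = 2*a + 9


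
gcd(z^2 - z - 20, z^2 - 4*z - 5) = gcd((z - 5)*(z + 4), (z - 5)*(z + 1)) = z - 5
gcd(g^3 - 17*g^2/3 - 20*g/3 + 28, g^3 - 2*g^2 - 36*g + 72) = g^2 - 8*g + 12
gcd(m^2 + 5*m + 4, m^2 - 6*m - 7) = m + 1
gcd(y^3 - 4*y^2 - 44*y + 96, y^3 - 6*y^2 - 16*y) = y - 8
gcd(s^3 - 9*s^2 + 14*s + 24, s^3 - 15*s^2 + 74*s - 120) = s^2 - 10*s + 24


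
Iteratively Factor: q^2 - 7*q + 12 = (q - 4)*(q - 3)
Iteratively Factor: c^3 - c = (c)*(c^2 - 1) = c*(c + 1)*(c - 1)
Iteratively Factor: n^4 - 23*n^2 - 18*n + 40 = (n + 4)*(n^3 - 4*n^2 - 7*n + 10) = (n - 5)*(n + 4)*(n^2 + n - 2) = (n - 5)*(n + 2)*(n + 4)*(n - 1)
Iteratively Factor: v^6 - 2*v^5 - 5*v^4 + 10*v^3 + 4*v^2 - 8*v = (v)*(v^5 - 2*v^4 - 5*v^3 + 10*v^2 + 4*v - 8) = v*(v + 1)*(v^4 - 3*v^3 - 2*v^2 + 12*v - 8) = v*(v - 1)*(v + 1)*(v^3 - 2*v^2 - 4*v + 8) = v*(v - 1)*(v + 1)*(v + 2)*(v^2 - 4*v + 4) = v*(v - 2)*(v - 1)*(v + 1)*(v + 2)*(v - 2)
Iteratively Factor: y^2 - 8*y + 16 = (y - 4)*(y - 4)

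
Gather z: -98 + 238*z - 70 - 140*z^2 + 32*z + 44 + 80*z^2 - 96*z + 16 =-60*z^2 + 174*z - 108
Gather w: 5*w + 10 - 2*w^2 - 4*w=-2*w^2 + w + 10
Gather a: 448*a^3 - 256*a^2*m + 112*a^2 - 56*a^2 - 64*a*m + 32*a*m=448*a^3 + a^2*(56 - 256*m) - 32*a*m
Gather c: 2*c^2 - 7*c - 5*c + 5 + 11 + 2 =2*c^2 - 12*c + 18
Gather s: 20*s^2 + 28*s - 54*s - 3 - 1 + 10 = 20*s^2 - 26*s + 6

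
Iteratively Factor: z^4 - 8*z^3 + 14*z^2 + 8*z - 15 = (z - 3)*(z^3 - 5*z^2 - z + 5) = (z - 5)*(z - 3)*(z^2 - 1) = (z - 5)*(z - 3)*(z + 1)*(z - 1)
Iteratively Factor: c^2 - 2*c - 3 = (c + 1)*(c - 3)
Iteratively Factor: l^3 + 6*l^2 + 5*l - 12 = (l + 4)*(l^2 + 2*l - 3) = (l - 1)*(l + 4)*(l + 3)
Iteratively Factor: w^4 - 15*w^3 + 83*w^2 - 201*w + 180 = (w - 4)*(w^3 - 11*w^2 + 39*w - 45) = (w - 4)*(w - 3)*(w^2 - 8*w + 15) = (w - 4)*(w - 3)^2*(w - 5)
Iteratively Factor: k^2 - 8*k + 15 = (k - 3)*(k - 5)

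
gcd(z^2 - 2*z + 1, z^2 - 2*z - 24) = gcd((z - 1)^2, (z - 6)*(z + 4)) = 1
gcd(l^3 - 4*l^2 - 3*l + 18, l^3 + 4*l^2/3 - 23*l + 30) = l - 3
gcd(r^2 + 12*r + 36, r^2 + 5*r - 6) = r + 6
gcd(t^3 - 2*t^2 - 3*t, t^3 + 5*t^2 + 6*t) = t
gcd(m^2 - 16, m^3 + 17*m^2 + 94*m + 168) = m + 4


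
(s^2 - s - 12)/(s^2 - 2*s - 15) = (s - 4)/(s - 5)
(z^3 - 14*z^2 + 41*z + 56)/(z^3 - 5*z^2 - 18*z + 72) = (z^3 - 14*z^2 + 41*z + 56)/(z^3 - 5*z^2 - 18*z + 72)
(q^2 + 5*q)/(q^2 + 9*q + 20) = q/(q + 4)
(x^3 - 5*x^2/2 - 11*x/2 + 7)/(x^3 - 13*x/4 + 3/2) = 2*(2*x^2 - 9*x + 7)/(4*x^2 - 8*x + 3)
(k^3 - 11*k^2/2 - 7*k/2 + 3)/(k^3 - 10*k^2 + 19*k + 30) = (k - 1/2)/(k - 5)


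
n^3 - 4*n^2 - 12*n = n*(n - 6)*(n + 2)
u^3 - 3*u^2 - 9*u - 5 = (u - 5)*(u + 1)^2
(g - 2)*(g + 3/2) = g^2 - g/2 - 3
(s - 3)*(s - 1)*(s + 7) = s^3 + 3*s^2 - 25*s + 21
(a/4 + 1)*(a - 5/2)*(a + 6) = a^3/4 + 15*a^2/8 - a/4 - 15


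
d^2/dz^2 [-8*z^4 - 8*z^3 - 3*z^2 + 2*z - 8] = -96*z^2 - 48*z - 6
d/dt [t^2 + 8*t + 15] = 2*t + 8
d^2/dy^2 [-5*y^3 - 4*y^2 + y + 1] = -30*y - 8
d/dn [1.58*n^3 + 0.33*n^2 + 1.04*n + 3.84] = 4.74*n^2 + 0.66*n + 1.04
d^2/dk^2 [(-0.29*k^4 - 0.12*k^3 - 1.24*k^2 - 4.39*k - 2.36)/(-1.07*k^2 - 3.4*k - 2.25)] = (0.664042*k^6 + 6.33012*k^5 + 24.30345*k^4 + 38.722582*k^3 + 21.425484*k^2 - 8.25447000000003*k - 11.4122)/(1.225043*k^6 + 11.67798*k^5 + 44.835675*k^4 + 88.417*k^3 + 94.280625*k^2 + 51.6375*k + 11.390625)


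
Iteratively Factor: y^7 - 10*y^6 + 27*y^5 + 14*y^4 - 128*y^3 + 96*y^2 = (y)*(y^6 - 10*y^5 + 27*y^4 + 14*y^3 - 128*y^2 + 96*y) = y*(y - 1)*(y^5 - 9*y^4 + 18*y^3 + 32*y^2 - 96*y) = y*(y - 3)*(y - 1)*(y^4 - 6*y^3 + 32*y) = y^2*(y - 3)*(y - 1)*(y^3 - 6*y^2 + 32) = y^2*(y - 4)*(y - 3)*(y - 1)*(y^2 - 2*y - 8) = y^2*(y - 4)*(y - 3)*(y - 1)*(y + 2)*(y - 4)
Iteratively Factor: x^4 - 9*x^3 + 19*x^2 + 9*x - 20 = (x - 1)*(x^3 - 8*x^2 + 11*x + 20) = (x - 4)*(x - 1)*(x^2 - 4*x - 5) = (x - 4)*(x - 1)*(x + 1)*(x - 5)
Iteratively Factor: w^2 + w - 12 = (w - 3)*(w + 4)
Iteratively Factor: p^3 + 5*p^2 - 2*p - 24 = (p + 3)*(p^2 + 2*p - 8) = (p - 2)*(p + 3)*(p + 4)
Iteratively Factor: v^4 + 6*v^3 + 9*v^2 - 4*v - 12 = (v + 3)*(v^3 + 3*v^2 - 4) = (v + 2)*(v + 3)*(v^2 + v - 2) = (v + 2)^2*(v + 3)*(v - 1)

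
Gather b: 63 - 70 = -7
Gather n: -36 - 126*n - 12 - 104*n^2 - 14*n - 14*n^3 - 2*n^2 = -14*n^3 - 106*n^2 - 140*n - 48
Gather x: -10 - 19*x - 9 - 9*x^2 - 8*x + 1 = -9*x^2 - 27*x - 18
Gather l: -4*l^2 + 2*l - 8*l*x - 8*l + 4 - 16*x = -4*l^2 + l*(-8*x - 6) - 16*x + 4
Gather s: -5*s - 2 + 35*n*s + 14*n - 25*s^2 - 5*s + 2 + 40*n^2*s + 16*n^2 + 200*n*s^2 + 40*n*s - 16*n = 16*n^2 - 2*n + s^2*(200*n - 25) + s*(40*n^2 + 75*n - 10)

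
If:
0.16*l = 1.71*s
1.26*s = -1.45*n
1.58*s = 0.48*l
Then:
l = 0.00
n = 0.00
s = 0.00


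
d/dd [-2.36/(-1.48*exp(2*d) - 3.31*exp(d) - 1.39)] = (-6.9856*exp(d) - 7.8116)*exp(d)/(1.48*exp(2*d) + 3.31*exp(d) + 1.39)^2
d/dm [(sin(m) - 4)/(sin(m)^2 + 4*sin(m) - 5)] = (8*sin(m) + cos(m)^2 + 10)*cos(m)/(sin(m)^2 + 4*sin(m) - 5)^2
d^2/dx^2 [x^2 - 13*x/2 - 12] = 2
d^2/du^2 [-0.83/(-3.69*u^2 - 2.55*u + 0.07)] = (-22.602726*u^2 - 15.61977*u + 0.83*(7.38*u + 2.55)*(14.76*u + 5.1) + 0.428778)/(3.69*u^2 + 2.55*u - 0.07)^3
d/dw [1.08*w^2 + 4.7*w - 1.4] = 2.16*w + 4.7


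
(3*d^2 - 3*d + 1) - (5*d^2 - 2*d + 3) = -2*d^2 - d - 2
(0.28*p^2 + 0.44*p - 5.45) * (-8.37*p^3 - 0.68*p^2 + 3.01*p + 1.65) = -2.3436*p^5 - 3.8732*p^4 + 46.1601*p^3 + 5.4924*p^2 - 15.6785*p - 8.9925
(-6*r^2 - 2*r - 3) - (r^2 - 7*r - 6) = -7*r^2 + 5*r + 3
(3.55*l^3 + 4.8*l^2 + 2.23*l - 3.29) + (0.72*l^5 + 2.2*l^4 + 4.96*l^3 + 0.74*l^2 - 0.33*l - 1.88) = 0.72*l^5 + 2.2*l^4 + 8.51*l^3 + 5.54*l^2 + 1.9*l - 5.17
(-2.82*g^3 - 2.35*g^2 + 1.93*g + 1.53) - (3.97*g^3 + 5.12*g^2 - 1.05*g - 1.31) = -6.79*g^3 - 7.47*g^2 + 2.98*g + 2.84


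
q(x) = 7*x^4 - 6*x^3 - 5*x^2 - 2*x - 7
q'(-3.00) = -890.00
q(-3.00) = 683.00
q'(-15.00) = -98402.00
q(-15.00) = 373523.00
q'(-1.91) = -243.67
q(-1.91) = 113.55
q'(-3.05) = -933.38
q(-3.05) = 728.58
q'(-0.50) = -5.00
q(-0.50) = -6.06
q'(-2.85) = -767.88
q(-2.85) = 558.81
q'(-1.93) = -251.04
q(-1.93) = 118.49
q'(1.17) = 6.50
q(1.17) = -12.68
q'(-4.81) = -3486.32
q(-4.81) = 4301.60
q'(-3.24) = -1110.90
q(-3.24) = 922.46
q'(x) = 28*x^3 - 18*x^2 - 10*x - 2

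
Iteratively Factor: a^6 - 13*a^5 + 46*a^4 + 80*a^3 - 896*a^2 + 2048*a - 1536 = (a - 4)*(a^5 - 9*a^4 + 10*a^3 + 120*a^2 - 416*a + 384) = (a - 4)^2*(a^4 - 5*a^3 - 10*a^2 + 80*a - 96) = (a - 4)^2*(a + 4)*(a^3 - 9*a^2 + 26*a - 24) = (a - 4)^3*(a + 4)*(a^2 - 5*a + 6) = (a - 4)^3*(a - 3)*(a + 4)*(a - 2)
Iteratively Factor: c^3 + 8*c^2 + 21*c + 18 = (c + 2)*(c^2 + 6*c + 9) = (c + 2)*(c + 3)*(c + 3)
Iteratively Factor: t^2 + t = (t + 1)*(t)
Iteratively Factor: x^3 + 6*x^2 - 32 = (x + 4)*(x^2 + 2*x - 8) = (x - 2)*(x + 4)*(x + 4)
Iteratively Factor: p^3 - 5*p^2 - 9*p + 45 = (p - 3)*(p^2 - 2*p - 15) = (p - 3)*(p + 3)*(p - 5)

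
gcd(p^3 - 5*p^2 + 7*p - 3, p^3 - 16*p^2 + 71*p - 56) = p - 1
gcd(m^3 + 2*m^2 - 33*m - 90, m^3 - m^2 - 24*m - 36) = m^2 - 3*m - 18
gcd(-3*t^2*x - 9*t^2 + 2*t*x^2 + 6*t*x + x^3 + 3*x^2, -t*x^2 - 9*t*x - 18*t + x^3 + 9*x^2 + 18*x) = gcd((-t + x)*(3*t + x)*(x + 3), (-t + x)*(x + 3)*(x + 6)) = -t*x - 3*t + x^2 + 3*x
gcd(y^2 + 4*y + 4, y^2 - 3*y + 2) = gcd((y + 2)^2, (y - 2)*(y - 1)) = 1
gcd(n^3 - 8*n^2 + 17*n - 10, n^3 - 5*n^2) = n - 5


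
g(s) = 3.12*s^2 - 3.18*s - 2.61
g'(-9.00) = -59.34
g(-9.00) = 278.73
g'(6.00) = 34.26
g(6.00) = 90.63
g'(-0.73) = -7.74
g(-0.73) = 1.37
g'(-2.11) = -16.35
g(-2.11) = 17.99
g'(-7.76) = -51.60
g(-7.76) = 209.95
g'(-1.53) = -12.73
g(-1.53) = 9.56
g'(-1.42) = -12.04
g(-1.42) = 8.20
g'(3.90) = 21.16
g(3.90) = 32.44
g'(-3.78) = -26.77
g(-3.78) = 53.99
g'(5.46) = 30.89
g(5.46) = 73.04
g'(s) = 6.24*s - 3.18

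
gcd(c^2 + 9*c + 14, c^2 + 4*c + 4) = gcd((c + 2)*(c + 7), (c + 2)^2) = c + 2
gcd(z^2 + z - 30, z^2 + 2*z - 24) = z + 6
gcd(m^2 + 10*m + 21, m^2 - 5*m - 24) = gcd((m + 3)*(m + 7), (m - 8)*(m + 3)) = m + 3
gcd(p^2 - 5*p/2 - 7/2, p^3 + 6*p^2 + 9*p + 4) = p + 1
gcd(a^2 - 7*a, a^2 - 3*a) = a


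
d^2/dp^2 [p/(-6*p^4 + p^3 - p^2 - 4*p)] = 2*(-216*p^4 + 48*p^3 - 21*p^2 + 75*p - 5)/(216*p^9 - 108*p^8 + 126*p^7 + 395*p^6 - 123*p^5 + 153*p^4 + 265*p^3 - 36*p^2 + 48*p + 64)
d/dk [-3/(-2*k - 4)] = -3/(2*(k + 2)^2)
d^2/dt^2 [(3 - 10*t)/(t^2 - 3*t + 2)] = 2*(-(2*t - 3)^2*(10*t - 3) + 3*(10*t - 11)*(t^2 - 3*t + 2))/(t^2 - 3*t + 2)^3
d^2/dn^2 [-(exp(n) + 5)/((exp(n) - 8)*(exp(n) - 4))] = (-exp(4*n) - 32*exp(3*n) + 372*exp(2*n) - 464*exp(n) - 2944)*exp(n)/(exp(6*n) - 36*exp(5*n) + 528*exp(4*n) - 4032*exp(3*n) + 16896*exp(2*n) - 36864*exp(n) + 32768)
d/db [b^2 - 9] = 2*b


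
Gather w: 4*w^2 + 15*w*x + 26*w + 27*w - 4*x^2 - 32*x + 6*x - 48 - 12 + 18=4*w^2 + w*(15*x + 53) - 4*x^2 - 26*x - 42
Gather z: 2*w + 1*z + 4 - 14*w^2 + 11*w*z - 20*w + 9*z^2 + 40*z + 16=-14*w^2 - 18*w + 9*z^2 + z*(11*w + 41) + 20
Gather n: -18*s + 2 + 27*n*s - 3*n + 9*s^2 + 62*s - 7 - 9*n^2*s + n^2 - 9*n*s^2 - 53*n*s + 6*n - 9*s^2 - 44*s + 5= n^2*(1 - 9*s) + n*(-9*s^2 - 26*s + 3)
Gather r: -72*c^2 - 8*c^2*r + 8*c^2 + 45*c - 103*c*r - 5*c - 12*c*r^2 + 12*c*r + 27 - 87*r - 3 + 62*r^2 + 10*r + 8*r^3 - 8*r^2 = -64*c^2 + 40*c + 8*r^3 + r^2*(54 - 12*c) + r*(-8*c^2 - 91*c - 77) + 24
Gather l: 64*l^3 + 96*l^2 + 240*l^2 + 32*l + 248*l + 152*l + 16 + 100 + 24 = 64*l^3 + 336*l^2 + 432*l + 140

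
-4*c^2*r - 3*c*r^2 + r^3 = r*(-4*c + r)*(c + r)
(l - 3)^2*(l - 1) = l^3 - 7*l^2 + 15*l - 9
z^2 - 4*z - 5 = (z - 5)*(z + 1)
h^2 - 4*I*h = h*(h - 4*I)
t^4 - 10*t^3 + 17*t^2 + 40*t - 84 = (t - 7)*(t - 3)*(t - 2)*(t + 2)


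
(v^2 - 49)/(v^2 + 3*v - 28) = (v - 7)/(v - 4)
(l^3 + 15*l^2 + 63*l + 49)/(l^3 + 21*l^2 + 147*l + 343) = (l + 1)/(l + 7)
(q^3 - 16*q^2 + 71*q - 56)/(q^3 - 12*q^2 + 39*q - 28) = (q - 8)/(q - 4)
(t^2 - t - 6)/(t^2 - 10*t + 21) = (t + 2)/(t - 7)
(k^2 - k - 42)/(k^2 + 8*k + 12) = (k - 7)/(k + 2)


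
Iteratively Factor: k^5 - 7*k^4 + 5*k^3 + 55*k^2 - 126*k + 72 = (k - 3)*(k^4 - 4*k^3 - 7*k^2 + 34*k - 24) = (k - 4)*(k - 3)*(k^3 - 7*k + 6) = (k - 4)*(k - 3)*(k - 2)*(k^2 + 2*k - 3) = (k - 4)*(k - 3)*(k - 2)*(k - 1)*(k + 3)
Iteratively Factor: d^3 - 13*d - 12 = (d + 3)*(d^2 - 3*d - 4) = (d + 1)*(d + 3)*(d - 4)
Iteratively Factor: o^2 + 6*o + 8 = (o + 2)*(o + 4)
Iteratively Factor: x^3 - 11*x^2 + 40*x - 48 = (x - 3)*(x^2 - 8*x + 16) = (x - 4)*(x - 3)*(x - 4)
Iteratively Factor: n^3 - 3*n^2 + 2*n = (n)*(n^2 - 3*n + 2) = n*(n - 1)*(n - 2)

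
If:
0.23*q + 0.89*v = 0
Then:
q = -3.8695652173913*v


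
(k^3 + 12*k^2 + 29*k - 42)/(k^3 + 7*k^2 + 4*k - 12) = (k + 7)/(k + 2)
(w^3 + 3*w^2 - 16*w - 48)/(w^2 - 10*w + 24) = (w^2 + 7*w + 12)/(w - 6)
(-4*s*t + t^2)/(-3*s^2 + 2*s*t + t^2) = t*(-4*s + t)/(-3*s^2 + 2*s*t + t^2)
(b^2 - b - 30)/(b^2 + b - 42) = (b + 5)/(b + 7)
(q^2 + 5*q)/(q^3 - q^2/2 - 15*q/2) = 2*(q + 5)/(2*q^2 - q - 15)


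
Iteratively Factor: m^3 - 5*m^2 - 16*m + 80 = (m - 5)*(m^2 - 16) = (m - 5)*(m + 4)*(m - 4)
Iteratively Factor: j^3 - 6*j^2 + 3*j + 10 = (j - 5)*(j^2 - j - 2) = (j - 5)*(j - 2)*(j + 1)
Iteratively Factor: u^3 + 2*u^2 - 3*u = (u - 1)*(u^2 + 3*u) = (u - 1)*(u + 3)*(u)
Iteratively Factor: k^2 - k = (k - 1)*(k)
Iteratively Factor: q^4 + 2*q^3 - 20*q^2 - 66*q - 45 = (q + 3)*(q^3 - q^2 - 17*q - 15) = (q + 3)^2*(q^2 - 4*q - 5) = (q + 1)*(q + 3)^2*(q - 5)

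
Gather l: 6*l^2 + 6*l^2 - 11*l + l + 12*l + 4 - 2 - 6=12*l^2 + 2*l - 4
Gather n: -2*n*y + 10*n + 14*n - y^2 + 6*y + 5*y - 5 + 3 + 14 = n*(24 - 2*y) - y^2 + 11*y + 12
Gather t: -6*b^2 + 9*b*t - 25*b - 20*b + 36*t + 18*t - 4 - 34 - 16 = -6*b^2 - 45*b + t*(9*b + 54) - 54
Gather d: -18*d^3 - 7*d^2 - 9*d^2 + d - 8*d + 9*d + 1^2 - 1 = -18*d^3 - 16*d^2 + 2*d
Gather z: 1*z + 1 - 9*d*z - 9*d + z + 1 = -9*d + z*(2 - 9*d) + 2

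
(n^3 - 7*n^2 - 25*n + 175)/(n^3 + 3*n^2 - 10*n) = (n^2 - 12*n + 35)/(n*(n - 2))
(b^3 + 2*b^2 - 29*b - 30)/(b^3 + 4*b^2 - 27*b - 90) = (b + 1)/(b + 3)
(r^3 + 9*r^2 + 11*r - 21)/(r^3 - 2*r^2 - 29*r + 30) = (r^2 + 10*r + 21)/(r^2 - r - 30)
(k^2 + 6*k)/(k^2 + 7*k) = (k + 6)/(k + 7)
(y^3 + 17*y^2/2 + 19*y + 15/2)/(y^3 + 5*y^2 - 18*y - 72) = (2*y^2 + 11*y + 5)/(2*(y^2 + 2*y - 24))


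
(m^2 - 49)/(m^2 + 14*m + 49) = (m - 7)/(m + 7)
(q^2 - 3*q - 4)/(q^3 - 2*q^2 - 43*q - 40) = (q - 4)/(q^2 - 3*q - 40)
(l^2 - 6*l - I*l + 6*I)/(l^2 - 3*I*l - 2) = (l - 6)/(l - 2*I)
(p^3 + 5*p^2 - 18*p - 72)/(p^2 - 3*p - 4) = (p^2 + 9*p + 18)/(p + 1)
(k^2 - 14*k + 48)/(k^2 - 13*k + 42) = (k - 8)/(k - 7)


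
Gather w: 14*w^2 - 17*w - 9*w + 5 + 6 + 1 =14*w^2 - 26*w + 12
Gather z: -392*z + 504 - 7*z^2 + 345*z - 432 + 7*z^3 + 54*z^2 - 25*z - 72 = 7*z^3 + 47*z^2 - 72*z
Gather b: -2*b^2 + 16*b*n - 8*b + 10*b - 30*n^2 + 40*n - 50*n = -2*b^2 + b*(16*n + 2) - 30*n^2 - 10*n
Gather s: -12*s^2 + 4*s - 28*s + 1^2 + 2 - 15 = -12*s^2 - 24*s - 12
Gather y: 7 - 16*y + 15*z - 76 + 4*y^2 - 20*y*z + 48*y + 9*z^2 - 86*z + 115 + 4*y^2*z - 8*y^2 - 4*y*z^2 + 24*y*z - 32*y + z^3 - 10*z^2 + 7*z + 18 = y^2*(4*z - 4) + y*(-4*z^2 + 4*z) + z^3 - z^2 - 64*z + 64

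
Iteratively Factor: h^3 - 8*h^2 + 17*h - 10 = (h - 1)*(h^2 - 7*h + 10) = (h - 5)*(h - 1)*(h - 2)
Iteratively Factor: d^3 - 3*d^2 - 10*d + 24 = (d + 3)*(d^2 - 6*d + 8) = (d - 4)*(d + 3)*(d - 2)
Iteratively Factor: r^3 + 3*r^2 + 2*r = (r + 2)*(r^2 + r) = (r + 1)*(r + 2)*(r)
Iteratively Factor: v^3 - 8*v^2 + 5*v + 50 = (v + 2)*(v^2 - 10*v + 25) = (v - 5)*(v + 2)*(v - 5)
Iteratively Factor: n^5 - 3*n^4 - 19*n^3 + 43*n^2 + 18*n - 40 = (n - 2)*(n^4 - n^3 - 21*n^2 + n + 20) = (n - 2)*(n - 1)*(n^3 - 21*n - 20) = (n - 5)*(n - 2)*(n - 1)*(n^2 + 5*n + 4) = (n - 5)*(n - 2)*(n - 1)*(n + 4)*(n + 1)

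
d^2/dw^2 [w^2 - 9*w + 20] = 2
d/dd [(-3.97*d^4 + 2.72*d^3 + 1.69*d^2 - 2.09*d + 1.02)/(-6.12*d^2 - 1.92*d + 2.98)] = (48.5928*d^5 + 6.2208*d^4 - 57.7672*d^3 + 8.28120000000001*d^2 + 22.5572*d - 4.2698)/(37.4544*d^4 + 23.5008*d^3 - 32.7888*d^2 - 11.4432*d + 8.8804)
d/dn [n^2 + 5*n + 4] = 2*n + 5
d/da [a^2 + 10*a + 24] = 2*a + 10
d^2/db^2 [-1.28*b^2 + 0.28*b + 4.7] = -2.56000000000000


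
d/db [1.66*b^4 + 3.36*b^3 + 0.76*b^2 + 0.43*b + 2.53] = 6.64*b^3 + 10.08*b^2 + 1.52*b + 0.43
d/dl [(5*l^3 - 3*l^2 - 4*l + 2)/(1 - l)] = -10*l - 2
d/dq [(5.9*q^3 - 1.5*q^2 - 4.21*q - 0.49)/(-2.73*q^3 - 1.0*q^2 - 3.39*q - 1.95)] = (-7.105427357601e-15*q^5 - 9.995*q^4 - 62.9886*q^3 - 37.6531*q^2 + 4.87*q + 6.5484)/(7.4529*q^6 + 5.46*q^5 + 19.5094*q^4 + 17.427*q^3 + 15.3921*q^2 + 13.221*q + 3.8025)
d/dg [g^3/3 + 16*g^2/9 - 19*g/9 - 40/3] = g^2 + 32*g/9 - 19/9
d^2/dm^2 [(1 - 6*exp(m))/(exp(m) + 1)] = 7*(exp(m) - 1)*exp(m)/(exp(3*m) + 3*exp(2*m) + 3*exp(m) + 1)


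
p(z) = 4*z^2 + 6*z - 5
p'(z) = 8*z + 6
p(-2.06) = -0.39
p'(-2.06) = -10.48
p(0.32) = -2.67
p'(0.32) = 8.56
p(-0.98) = -7.04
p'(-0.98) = -1.84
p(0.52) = -0.80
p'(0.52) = 10.16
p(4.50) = 103.00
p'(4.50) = 42.00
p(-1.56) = -4.63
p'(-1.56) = -6.48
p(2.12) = 25.70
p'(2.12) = 22.96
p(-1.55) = -4.69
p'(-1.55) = -6.40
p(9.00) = 373.00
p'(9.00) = 78.00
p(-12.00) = 499.00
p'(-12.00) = -90.00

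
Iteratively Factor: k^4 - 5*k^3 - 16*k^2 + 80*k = (k - 4)*(k^3 - k^2 - 20*k) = (k - 5)*(k - 4)*(k^2 + 4*k) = (k - 5)*(k - 4)*(k + 4)*(k)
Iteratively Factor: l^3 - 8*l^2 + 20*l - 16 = (l - 4)*(l^2 - 4*l + 4) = (l - 4)*(l - 2)*(l - 2)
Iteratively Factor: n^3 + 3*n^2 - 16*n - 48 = (n + 4)*(n^2 - n - 12) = (n + 3)*(n + 4)*(n - 4)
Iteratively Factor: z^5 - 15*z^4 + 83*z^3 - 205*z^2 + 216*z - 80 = (z - 4)*(z^4 - 11*z^3 + 39*z^2 - 49*z + 20) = (z - 4)*(z - 1)*(z^3 - 10*z^2 + 29*z - 20) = (z - 5)*(z - 4)*(z - 1)*(z^2 - 5*z + 4) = (z - 5)*(z - 4)*(z - 1)^2*(z - 4)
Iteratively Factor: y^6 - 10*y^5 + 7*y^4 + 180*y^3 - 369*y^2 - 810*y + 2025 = (y - 3)*(y^5 - 7*y^4 - 14*y^3 + 138*y^2 + 45*y - 675) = (y - 3)*(y + 3)*(y^4 - 10*y^3 + 16*y^2 + 90*y - 225) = (y - 5)*(y - 3)*(y + 3)*(y^3 - 5*y^2 - 9*y + 45) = (y - 5)^2*(y - 3)*(y + 3)*(y^2 - 9) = (y - 5)^2*(y - 3)^2*(y + 3)*(y + 3)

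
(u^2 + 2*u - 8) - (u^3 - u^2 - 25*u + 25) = -u^3 + 2*u^2 + 27*u - 33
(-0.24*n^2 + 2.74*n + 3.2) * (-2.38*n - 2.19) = 0.5712*n^3 - 5.9956*n^2 - 13.6166*n - 7.008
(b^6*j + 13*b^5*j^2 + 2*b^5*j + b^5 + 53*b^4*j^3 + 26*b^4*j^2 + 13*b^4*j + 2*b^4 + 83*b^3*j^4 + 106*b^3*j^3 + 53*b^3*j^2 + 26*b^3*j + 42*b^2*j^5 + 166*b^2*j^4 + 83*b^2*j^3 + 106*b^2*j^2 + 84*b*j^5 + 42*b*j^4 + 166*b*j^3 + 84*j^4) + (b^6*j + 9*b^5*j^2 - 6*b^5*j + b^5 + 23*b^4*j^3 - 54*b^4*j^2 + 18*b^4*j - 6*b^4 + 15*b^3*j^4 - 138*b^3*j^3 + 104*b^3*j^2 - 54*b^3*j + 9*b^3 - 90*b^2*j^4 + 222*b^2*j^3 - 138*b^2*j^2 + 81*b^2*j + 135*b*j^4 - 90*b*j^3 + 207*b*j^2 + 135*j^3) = 2*b^6*j + 22*b^5*j^2 - 4*b^5*j + 2*b^5 + 76*b^4*j^3 - 28*b^4*j^2 + 31*b^4*j - 4*b^4 + 98*b^3*j^4 - 32*b^3*j^3 + 157*b^3*j^2 - 28*b^3*j + 9*b^3 + 42*b^2*j^5 + 76*b^2*j^4 + 305*b^2*j^3 - 32*b^2*j^2 + 81*b^2*j + 84*b*j^5 + 177*b*j^4 + 76*b*j^3 + 207*b*j^2 + 84*j^4 + 135*j^3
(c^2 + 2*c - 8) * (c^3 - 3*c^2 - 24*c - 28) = c^5 - c^4 - 38*c^3 - 52*c^2 + 136*c + 224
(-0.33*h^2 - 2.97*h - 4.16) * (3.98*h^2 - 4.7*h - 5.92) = -1.3134*h^4 - 10.2696*h^3 - 0.644199999999998*h^2 + 37.1344*h + 24.6272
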